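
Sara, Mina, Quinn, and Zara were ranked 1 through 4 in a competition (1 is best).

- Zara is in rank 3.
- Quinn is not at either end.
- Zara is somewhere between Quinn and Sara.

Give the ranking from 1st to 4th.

From clue 1: Zara → rank 3.
From clues 1–2: Quinn → rank 2.
From clues 1–3: Mina → rank 1, Sara → rank 4.

Mina, Quinn, Zara, Sara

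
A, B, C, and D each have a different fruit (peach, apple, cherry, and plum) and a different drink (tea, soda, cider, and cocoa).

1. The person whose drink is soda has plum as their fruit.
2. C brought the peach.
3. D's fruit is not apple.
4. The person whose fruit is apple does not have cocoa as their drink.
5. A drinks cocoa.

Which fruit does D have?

plum

With clues 1–2, peach is impossible for D's fruit.
With clues 1–3, apple is impossible for D's fruit.
With clues 1–5, cherry is impossible for D's fruit.
That leaves plum.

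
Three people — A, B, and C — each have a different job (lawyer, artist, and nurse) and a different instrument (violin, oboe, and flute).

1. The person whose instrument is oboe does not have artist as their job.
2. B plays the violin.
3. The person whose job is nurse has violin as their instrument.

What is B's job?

With clues 1–3, artist and lawyer are impossible for B's job.
That leaves nurse.

nurse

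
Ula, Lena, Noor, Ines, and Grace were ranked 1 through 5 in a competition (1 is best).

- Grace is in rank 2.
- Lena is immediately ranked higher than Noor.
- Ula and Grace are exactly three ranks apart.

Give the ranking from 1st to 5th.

Ines, Grace, Lena, Noor, Ula

From clue 1: Grace → rank 2.
From clues 1–2: Lena is in {3,4}.
From clues 1–3: Ines → rank 1, Lena → rank 3, Noor → rank 4, Ula → rank 5.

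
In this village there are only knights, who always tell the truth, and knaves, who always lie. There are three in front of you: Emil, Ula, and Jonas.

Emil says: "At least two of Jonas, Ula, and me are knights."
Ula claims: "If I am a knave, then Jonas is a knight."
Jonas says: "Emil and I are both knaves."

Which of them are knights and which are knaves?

Consider Emil. Suppose Emil is a knave.
Then whichever role Jonas has, Jonas's statement has the wrong truth value — contradiction.
So Emil is a knight.
With that fixed, Jonas's statement is false, so Jonas is a knave.
Consider Ula. Suppose Ula is a knave.
Then Emil's statement comes out false, contradicting Emil being a knight.
So Ula is a knight.

Emil: knight, Ula: knight, Jonas: knave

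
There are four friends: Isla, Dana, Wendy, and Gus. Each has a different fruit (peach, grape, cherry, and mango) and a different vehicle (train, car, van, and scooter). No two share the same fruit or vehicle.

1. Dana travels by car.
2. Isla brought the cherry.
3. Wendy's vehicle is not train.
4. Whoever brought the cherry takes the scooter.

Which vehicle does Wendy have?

van

Clue 1 rules out car for Wendy's vehicle.
With clues 1–3, train is impossible for Wendy's vehicle.
With clues 1–4, scooter is impossible for Wendy's vehicle.
That leaves van.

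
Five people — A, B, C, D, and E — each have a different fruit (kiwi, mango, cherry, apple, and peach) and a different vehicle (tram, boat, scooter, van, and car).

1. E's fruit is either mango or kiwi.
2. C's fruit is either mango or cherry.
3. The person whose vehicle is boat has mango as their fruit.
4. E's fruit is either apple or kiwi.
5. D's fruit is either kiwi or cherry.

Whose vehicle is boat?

C

With clues 1–4, E is impossible for the one with vehicle boat.
With clues 1–5, A, B, and D are impossible for the one with vehicle boat.
That leaves C.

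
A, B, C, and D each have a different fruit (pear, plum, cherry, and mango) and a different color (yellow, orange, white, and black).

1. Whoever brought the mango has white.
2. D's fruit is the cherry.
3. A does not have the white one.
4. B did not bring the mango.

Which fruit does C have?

With clues 1–2, cherry is impossible for C's fruit.
With clues 1–4, pear and plum are impossible for C's fruit.
That leaves mango.

mango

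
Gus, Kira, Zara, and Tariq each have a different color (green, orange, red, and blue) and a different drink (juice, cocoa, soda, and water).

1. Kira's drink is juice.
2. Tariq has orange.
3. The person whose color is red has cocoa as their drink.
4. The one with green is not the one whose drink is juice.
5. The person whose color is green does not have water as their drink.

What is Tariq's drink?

Clue 1 rules out juice for Tariq's drink.
With clues 1–3, cocoa is impossible for Tariq's drink.
With clues 1–5, soda is impossible for Tariq's drink.
That leaves water.

water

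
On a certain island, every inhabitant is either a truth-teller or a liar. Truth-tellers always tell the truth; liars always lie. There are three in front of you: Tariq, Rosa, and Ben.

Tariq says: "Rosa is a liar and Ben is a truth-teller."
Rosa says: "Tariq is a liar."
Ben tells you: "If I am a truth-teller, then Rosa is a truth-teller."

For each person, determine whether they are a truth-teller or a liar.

Consider Tariq. Suppose Tariq is a truth-teller.
Then no assignment of the remaining roles makes every statement match its speaker's type — contradiction.
So Tariq is a liar.
With that fixed, Rosa's statement is true, so Rosa is a truth-teller.
With that fixed, Ben's statement is true, so Ben is a truth-teller.

Tariq: liar, Rosa: truth-teller, Ben: truth-teller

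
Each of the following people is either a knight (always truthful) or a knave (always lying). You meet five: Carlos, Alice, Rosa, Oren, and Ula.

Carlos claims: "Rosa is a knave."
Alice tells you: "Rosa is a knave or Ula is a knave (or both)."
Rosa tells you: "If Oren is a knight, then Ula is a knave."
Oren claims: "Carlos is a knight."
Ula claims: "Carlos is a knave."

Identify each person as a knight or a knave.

Carlos: knave, Alice: knave, Rosa: knight, Oren: knave, Ula: knight

Consider Carlos. Suppose Carlos is a knight.
Then no assignment of the remaining roles makes every statement match its speaker's type — contradiction.
So Carlos is a knave.
With that fixed, Oren's statement is false, so Oren is a knave.
With that fixed, Ula's statement is true, so Ula is a knight.
With that fixed, Rosa's statement is true, so Rosa is a knight.
With that fixed, Alice's statement is false, so Alice is a knave.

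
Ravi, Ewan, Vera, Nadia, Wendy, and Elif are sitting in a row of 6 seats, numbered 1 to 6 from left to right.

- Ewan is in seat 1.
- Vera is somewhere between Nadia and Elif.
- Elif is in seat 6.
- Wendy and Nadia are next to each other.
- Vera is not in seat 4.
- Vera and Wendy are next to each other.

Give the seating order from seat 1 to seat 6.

From clue 1: Ewan → seat 1.
From clues 1–2: Vera is in {3,4,5}.
From clues 1–3: Elif → seat 6.
From clues 1–4: Vera is in {4,5}.
From clues 1–5: Vera → seat 5.
From clues 1–6: Ravi → seat 2, Nadia → seat 3, Wendy → seat 4.

Ewan, Ravi, Nadia, Wendy, Vera, Elif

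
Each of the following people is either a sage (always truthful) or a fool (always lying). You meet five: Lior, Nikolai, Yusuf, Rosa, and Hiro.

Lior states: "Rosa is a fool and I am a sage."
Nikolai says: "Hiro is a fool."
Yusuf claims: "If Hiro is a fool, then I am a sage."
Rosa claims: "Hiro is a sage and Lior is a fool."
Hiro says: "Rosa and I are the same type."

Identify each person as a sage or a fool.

Lior: fool, Nikolai: fool, Yusuf: sage, Rosa: sage, Hiro: sage

Consider Lior. Suppose Lior is a sage.
Then no assignment of the remaining roles makes every statement match its speaker's type — contradiction.
So Lior is a fool.
Consider Nikolai. Suppose Nikolai is a sage.
Then no assignment of the remaining roles makes every statement match its speaker's type — contradiction.
So Nikolai is a fool.
Consider Yusuf. Suppose Yusuf is a fool.
Then no assignment of the remaining roles makes every statement match its speaker's type — contradiction.
So Yusuf is a sage.
Consider Rosa. Suppose Rosa is a fool.
Then whichever role Hiro has, Hiro's statement has the wrong truth value — contradiction.
So Rosa is a sage.
Consider Hiro. Suppose Hiro is a fool.
Then Nikolai's statement comes out true, contradicting Nikolai being a fool.
So Hiro is a sage.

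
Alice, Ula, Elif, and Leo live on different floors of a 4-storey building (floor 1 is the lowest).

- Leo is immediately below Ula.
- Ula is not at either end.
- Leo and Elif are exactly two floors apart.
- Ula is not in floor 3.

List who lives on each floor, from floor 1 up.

From clue 1: Ula is in {2,3,4}.
From clues 1–2: Ula is in {2,3}.
From clues 1–3: Alice is in {1,4}.
From clues 1–4: Leo → floor 1, Ula → floor 2, Elif → floor 3, Alice → floor 4.

Leo, Ula, Elif, Alice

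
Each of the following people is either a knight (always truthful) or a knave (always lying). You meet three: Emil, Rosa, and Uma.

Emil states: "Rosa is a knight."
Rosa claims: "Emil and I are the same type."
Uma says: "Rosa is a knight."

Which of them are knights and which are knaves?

Consider Emil. Suppose Emil is a knave.
Then whichever role Rosa has, Rosa's statement has the wrong truth value — contradiction.
So Emil is a knight.
Consider Rosa. Suppose Rosa is a knave.
Then Emil's statement comes out false, contradicting Emil being a knight.
So Rosa is a knight.
With that fixed, Uma's statement is true, so Uma is a knight.

Emil: knight, Rosa: knight, Uma: knight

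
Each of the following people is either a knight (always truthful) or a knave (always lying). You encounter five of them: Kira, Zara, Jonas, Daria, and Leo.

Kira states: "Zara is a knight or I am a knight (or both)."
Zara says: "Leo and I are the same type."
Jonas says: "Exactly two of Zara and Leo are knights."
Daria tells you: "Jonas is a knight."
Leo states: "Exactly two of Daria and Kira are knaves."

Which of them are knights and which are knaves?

Kira: knave, Zara: knave, Jonas: knave, Daria: knave, Leo: knight

Consider Kira. Suppose Kira is a knight.
Then no assignment of the remaining roles makes every statement match its speaker's type — contradiction.
So Kira is a knave.
Consider Zara. Suppose Zara is a knight.
Then Kira's statement comes out true, contradicting Kira being a knave.
So Zara is a knave.
With that fixed, Jonas's statement is false, so Jonas is a knave.
With that fixed, Daria's statement is false, so Daria is a knave.
With that fixed, Leo's statement is true, so Leo is a knight.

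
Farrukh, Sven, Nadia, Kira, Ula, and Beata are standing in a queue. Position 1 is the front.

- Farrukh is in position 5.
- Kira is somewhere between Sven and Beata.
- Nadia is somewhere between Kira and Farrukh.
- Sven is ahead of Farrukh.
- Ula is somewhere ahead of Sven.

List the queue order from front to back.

From clue 1: Farrukh → position 5.
From clues 1–2: Kira is in {2,3,4}.
From clues 1–3: Nadia is in {3,4}.
From clues 1–5: Ula → position 1, Sven → position 2, Kira → position 3, Nadia → position 4, Beata → position 6.

Ula, Sven, Kira, Nadia, Farrukh, Beata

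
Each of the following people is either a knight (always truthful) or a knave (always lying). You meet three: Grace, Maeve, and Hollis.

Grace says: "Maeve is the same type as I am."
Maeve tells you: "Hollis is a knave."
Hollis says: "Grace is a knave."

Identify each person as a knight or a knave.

Grace: knight, Maeve: knight, Hollis: knave

Consider Grace. Suppose Grace is a knave.
Then no assignment of the remaining roles makes every statement match its speaker's type — contradiction.
So Grace is a knight.
With that fixed, Hollis's statement is false, so Hollis is a knave.
With that fixed, Maeve's statement is true, so Maeve is a knight.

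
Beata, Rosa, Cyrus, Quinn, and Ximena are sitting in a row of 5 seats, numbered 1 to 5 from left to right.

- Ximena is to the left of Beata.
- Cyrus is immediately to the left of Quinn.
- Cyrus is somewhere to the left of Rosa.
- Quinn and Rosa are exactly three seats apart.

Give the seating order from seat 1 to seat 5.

Cyrus, Quinn, Ximena, Beata, Rosa

From clue 1: Beata is in {2,3,4,5}.
From clues 1–3: Beata is in {2,4,5}.
From clues 1–4: Cyrus → seat 1, Quinn → seat 2, Ximena → seat 3, Beata → seat 4, Rosa → seat 5.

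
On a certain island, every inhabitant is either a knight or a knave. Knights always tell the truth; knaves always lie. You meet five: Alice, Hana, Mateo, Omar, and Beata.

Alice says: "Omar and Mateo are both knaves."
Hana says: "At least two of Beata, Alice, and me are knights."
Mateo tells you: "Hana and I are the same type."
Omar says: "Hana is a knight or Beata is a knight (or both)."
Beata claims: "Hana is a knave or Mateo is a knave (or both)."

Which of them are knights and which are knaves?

Alice: knave, Hana: knight, Mateo: knave, Omar: knight, Beata: knight

Consider Alice. Suppose Alice is a knight.
Then no assignment of the remaining roles makes every statement match its speaker's type — contradiction.
So Alice is a knave.
Consider Hana. Suppose Hana is a knave.
Then whichever role Mateo has, Mateo's statement has the wrong truth value — contradiction.
So Hana is a knight.
With that fixed, Omar's statement is true, so Omar is a knight.
Consider Mateo. Suppose Mateo is a knight.
Then no assignment of the remaining roles makes every statement match its speaker's type — contradiction.
So Mateo is a knave.
With that fixed, Beata's statement is true, so Beata is a knight.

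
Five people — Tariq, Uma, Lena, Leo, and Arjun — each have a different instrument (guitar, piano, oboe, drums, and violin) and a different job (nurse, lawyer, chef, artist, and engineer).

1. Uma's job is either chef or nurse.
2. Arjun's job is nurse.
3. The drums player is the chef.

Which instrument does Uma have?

drums

With clues 1–3, guitar, oboe, piano, and violin are impossible for Uma's instrument.
That leaves drums.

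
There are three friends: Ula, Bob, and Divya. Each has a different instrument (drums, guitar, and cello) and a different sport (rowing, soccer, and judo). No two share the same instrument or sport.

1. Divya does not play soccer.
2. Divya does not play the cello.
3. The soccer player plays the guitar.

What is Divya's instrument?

With clues 1–2, cello is impossible for Divya's instrument.
With clues 1–3, guitar is impossible for Divya's instrument.
That leaves drums.

drums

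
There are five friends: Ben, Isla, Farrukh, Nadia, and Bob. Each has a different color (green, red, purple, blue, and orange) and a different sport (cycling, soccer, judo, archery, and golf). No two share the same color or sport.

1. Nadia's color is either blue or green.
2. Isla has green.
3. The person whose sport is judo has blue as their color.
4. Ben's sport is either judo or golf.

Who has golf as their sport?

Ben

With clues 1–3, Nadia is impossible for the one with sport golf.
With clues 1–4, Bob, Farrukh, and Isla are impossible for the one with sport golf.
That leaves Ben.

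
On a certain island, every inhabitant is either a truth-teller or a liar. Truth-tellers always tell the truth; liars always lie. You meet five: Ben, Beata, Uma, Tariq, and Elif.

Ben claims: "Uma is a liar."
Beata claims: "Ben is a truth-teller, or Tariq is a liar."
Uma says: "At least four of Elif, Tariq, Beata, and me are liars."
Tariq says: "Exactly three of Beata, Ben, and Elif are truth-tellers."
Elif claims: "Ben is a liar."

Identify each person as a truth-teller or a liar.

Consider Ben. Suppose Ben is a liar.
Then no assignment of the remaining roles makes every statement match its speaker's type — contradiction.
So Ben is a truth-teller.
With that fixed, Beata's statement is true, so Beata is a truth-teller.
With that fixed, Uma's statement is false, so Uma is a liar.
With that fixed, Elif's statement is false, so Elif is a liar.
With that fixed, Tariq's statement is false, so Tariq is a liar.

Ben: truth-teller, Beata: truth-teller, Uma: liar, Tariq: liar, Elif: liar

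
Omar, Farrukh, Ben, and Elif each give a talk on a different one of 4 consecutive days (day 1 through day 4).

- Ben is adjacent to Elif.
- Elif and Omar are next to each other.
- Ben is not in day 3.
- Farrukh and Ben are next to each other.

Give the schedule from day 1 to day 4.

Farrukh, Ben, Elif, Omar

From clues 1–2: Farrukh is in {1,4}.
From clues 1–4: Farrukh → day 1, Ben → day 2, Elif → day 3, Omar → day 4.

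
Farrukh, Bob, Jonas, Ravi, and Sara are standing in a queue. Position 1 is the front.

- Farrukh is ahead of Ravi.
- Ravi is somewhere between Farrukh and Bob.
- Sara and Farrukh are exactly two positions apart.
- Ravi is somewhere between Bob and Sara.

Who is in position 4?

With clues 1–2, Farrukh is ruled out for position 4.
With clues 1–4, Bob, Jonas, and Sara are ruled out for position 4.
So position 4 is Ravi.

Ravi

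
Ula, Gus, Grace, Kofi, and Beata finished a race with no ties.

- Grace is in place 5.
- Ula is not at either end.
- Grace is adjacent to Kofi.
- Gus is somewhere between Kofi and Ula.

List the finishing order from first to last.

From clue 1: Grace → place 5.
From clues 1–2: Ula is in {2,3,4}.
From clues 1–3: Kofi → place 4.
From clues 1–4: Beata → place 1, Ula → place 2, Gus → place 3.

Beata, Ula, Gus, Kofi, Grace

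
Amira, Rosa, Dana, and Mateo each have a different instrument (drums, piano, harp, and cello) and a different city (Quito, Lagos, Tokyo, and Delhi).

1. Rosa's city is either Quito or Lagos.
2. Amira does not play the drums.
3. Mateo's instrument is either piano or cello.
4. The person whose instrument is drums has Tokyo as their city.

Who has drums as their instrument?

Dana

With clues 1–2, Amira is impossible for the one with instrument drums.
With clues 1–3, Mateo is impossible for the one with instrument drums.
With clues 1–4, Rosa is impossible for the one with instrument drums.
That leaves Dana.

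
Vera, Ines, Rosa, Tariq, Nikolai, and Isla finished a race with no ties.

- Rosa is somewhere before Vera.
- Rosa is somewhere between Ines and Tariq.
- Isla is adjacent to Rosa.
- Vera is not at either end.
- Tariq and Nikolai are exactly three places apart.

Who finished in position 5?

Vera

With clues 1–2, Rosa is ruled out for place 5.
With clues 1–3, Isla is ruled out for place 5.
With clues 1–5, Ines, Nikolai, and Tariq are ruled out for place 5.
So place 5 is Vera.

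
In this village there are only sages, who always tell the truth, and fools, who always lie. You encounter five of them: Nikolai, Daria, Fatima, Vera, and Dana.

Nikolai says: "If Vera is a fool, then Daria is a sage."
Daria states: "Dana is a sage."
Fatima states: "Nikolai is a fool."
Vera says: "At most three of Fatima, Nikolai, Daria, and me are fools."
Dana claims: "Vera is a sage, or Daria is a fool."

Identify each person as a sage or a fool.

Consider Nikolai. Suppose Nikolai is a fool.
Then no assignment of the remaining roles makes every statement match its speaker's type — contradiction.
So Nikolai is a sage.
With that fixed, Fatima's statement is false, so Fatima is a fool.
With that fixed, Vera's statement is true, so Vera is a sage.
With that fixed, Dana's statement is true, so Dana is a sage.
With that fixed, Daria's statement is true, so Daria is a sage.

Nikolai: sage, Daria: sage, Fatima: fool, Vera: sage, Dana: sage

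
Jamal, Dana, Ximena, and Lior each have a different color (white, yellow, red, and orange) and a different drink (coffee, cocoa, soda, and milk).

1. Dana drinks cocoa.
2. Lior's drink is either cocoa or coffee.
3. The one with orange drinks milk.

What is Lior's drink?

Clue 1 rules out cocoa for Lior's drink.
With clues 1–2, milk and soda are impossible for Lior's drink.
That leaves coffee.

coffee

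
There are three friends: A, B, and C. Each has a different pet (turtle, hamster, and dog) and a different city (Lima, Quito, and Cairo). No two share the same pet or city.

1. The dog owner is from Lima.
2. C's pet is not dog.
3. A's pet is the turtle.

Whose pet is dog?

With clues 1–2, C is impossible for the one with pet dog.
With clues 1–3, A is impossible for the one with pet dog.
That leaves B.

B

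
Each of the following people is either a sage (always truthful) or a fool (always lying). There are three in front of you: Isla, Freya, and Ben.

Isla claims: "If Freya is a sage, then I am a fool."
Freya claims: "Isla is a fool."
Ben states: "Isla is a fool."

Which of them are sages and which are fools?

Isla: sage, Freya: fool, Ben: fool

Consider Isla. Suppose Isla is a fool.
Then Isla's own statement would have to be false, but it can't be — contradiction.
So Isla is a sage.
With that fixed, Freya's statement is false, so Freya is a fool.
With that fixed, Ben's statement is false, so Ben is a fool.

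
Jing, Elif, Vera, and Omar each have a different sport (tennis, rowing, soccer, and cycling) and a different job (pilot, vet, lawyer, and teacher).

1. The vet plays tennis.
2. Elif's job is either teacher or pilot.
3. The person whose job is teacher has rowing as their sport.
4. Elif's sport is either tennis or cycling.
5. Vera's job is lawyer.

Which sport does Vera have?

With clues 1–4, cycling is impossible for Vera's sport.
With clues 1–5, rowing and tennis are impossible for Vera's sport.
That leaves soccer.

soccer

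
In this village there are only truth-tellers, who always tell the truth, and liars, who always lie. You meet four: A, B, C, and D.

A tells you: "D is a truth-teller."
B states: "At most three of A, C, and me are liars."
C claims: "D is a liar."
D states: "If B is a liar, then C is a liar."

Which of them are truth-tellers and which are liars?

Regardless of anyone's role, B's statement is true, so B is a truth-teller.
With that fixed, D's statement is true, so D is a truth-teller.
With that fixed, A's statement is true, so A is a truth-teller.
With that fixed, C's statement is false, so C is a liar.

A: truth-teller, B: truth-teller, C: liar, D: truth-teller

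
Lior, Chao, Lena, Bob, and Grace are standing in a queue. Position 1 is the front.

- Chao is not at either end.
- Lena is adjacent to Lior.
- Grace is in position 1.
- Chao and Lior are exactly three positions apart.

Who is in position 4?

Lena

With clues 1–3, Bob and Grace are ruled out for position 4.
With clues 1–4, Chao and Lior are ruled out for position 4.
So position 4 is Lena.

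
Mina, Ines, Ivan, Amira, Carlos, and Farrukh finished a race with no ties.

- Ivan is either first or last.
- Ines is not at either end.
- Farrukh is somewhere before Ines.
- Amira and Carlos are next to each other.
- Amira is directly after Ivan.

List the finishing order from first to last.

From clue 1: Ivan is in {1,6}.
From clues 1–5: Ivan → place 1, Amira → place 2, Carlos → place 3, Farrukh → place 4, Ines → place 5, Mina → place 6.

Ivan, Amira, Carlos, Farrukh, Ines, Mina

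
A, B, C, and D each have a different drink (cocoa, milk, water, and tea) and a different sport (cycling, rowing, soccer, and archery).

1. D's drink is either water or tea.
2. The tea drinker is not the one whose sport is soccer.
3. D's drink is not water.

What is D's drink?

Clue 1 rules out cocoa and milk for D's drink.
With clues 1–3, water is impossible for D's drink.
That leaves tea.

tea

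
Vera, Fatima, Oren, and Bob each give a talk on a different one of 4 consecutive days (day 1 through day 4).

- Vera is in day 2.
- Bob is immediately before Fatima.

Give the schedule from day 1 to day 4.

From clue 1: Vera → day 2.
From clues 1–2: Oren → day 1, Bob → day 3, Fatima → day 4.

Oren, Vera, Bob, Fatima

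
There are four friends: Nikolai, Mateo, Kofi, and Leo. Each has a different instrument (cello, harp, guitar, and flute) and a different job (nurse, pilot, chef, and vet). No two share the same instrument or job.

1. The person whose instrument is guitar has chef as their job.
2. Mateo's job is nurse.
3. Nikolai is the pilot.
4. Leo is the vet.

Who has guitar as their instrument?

With clues 1–2, Mateo is impossible for the one with instrument guitar.
With clues 1–3, Nikolai is impossible for the one with instrument guitar.
With clues 1–4, Leo is impossible for the one with instrument guitar.
That leaves Kofi.

Kofi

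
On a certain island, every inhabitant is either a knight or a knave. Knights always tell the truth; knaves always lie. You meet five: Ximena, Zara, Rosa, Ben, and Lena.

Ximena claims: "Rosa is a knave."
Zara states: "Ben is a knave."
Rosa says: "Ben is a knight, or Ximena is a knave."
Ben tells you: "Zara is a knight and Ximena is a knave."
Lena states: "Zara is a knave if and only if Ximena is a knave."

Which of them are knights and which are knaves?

Consider Ximena. Suppose Ximena is a knave.
Then no assignment of the remaining roles makes every statement match its speaker's type — contradiction.
So Ximena is a knight.
With that fixed, Ben's statement is false, so Ben is a knave.
With that fixed, Zara's statement is true, so Zara is a knight.
With that fixed, Rosa's statement is false, so Rosa is a knave.
With that fixed, Lena's statement is true, so Lena is a knight.

Ximena: knight, Zara: knight, Rosa: knave, Ben: knave, Lena: knight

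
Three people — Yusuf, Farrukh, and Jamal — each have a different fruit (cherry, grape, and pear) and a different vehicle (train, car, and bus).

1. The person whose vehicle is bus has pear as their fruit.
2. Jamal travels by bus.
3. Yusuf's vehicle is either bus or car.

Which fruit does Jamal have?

With clues 1–2, cherry and grape are impossible for Jamal's fruit.
That leaves pear.

pear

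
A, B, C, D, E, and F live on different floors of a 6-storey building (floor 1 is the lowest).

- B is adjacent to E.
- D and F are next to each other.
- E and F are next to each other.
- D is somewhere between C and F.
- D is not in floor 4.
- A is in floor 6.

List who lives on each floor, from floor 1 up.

From clues 1–3: A is in {1,2,5,6}.
From clues 1–4: F is in {3,4}.
From clues 1–6: C → floor 1, D → floor 2, F → floor 3, E → floor 4, B → floor 5, A → floor 6.

C, D, F, E, B, A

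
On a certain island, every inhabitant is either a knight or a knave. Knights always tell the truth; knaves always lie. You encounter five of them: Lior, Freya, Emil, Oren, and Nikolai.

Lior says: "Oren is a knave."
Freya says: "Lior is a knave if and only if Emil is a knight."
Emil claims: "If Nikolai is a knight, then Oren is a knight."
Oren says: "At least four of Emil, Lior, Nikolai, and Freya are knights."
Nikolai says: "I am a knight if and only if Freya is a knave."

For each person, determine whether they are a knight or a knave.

Lior: knight, Freya: knave, Emil: knight, Oren: knave, Nikolai: knave

Consider Lior. Suppose Lior is a knave.
Then no assignment of the remaining roles makes every statement match its speaker's type — contradiction.
So Lior is a knight.
Consider Freya. Suppose Freya is a knight.
Then whichever role Nikolai has, Nikolai's statement has the wrong truth value — contradiction.
So Freya is a knave.
With that fixed, Oren's statement is false, so Oren is a knave.
Consider Emil. Suppose Emil is a knave.
Then Freya's statement comes out true, contradicting Freya being a knave.
So Emil is a knight.
Consider Nikolai. Suppose Nikolai is a knight.
Then Emil's statement comes out false, contradicting Emil being a knight.
So Nikolai is a knave.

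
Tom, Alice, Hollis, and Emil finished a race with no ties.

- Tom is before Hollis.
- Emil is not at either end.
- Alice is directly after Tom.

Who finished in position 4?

Hollis

With clue 1, Tom is ruled out for place 4.
With clues 1–2, Emil is ruled out for place 4.
With clues 1–3, Alice is ruled out for place 4.
So place 4 is Hollis.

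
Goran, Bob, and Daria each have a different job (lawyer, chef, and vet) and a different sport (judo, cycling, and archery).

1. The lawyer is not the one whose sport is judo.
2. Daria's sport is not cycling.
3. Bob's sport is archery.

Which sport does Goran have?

With clues 1–3, archery and judo are impossible for Goran's sport.
That leaves cycling.

cycling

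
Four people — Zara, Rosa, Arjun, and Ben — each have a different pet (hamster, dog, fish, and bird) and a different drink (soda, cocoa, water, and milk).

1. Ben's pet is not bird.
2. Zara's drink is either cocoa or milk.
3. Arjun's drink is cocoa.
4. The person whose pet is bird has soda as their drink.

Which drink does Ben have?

With clues 1–3, cocoa and milk are impossible for Ben's drink.
With clues 1–4, soda is impossible for Ben's drink.
That leaves water.

water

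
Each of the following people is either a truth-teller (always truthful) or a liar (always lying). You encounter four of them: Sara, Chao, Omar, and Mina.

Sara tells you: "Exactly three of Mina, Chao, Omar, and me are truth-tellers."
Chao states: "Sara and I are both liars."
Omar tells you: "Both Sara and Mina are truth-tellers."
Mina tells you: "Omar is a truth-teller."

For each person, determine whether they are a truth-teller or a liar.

Consider Sara. Suppose Sara is a liar.
Then whichever role Chao has, Chao's statement has the wrong truth value — contradiction.
So Sara is a truth-teller.
With that fixed, Chao's statement is false, so Chao is a liar.
Consider Omar. Suppose Omar is a liar.
Then Sara's statement comes out false, contradicting Sara being a truth-teller.
So Omar is a truth-teller.
With that fixed, Mina's statement is true, so Mina is a truth-teller.

Sara: truth-teller, Chao: liar, Omar: truth-teller, Mina: truth-teller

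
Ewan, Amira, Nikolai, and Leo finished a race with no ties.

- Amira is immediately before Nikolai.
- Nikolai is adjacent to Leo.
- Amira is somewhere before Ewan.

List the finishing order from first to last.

From clue 1: Amira is in {1,2,3}.
From clues 1–2: Ewan is in {1,4}.
From clues 1–3: Amira → place 1, Nikolai → place 2, Leo → place 3, Ewan → place 4.

Amira, Nikolai, Leo, Ewan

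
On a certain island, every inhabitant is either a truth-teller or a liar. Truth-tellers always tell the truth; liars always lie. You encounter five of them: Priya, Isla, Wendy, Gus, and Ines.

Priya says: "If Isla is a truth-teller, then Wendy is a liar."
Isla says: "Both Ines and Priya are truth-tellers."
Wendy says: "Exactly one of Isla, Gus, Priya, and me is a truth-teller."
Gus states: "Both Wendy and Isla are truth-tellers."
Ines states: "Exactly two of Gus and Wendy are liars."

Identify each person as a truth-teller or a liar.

Priya: truth-teller, Isla: truth-teller, Wendy: liar, Gus: liar, Ines: truth-teller

Consider Priya. Suppose Priya is a liar.
Then no assignment of the remaining roles makes every statement match its speaker's type — contradiction.
So Priya is a truth-teller.
Consider Isla. Suppose Isla is a liar.
Then no assignment of the remaining roles makes every statement match its speaker's type — contradiction.
So Isla is a truth-teller.
With that fixed, Wendy's statement is false, so Wendy is a liar.
With that fixed, Gus's statement is false, so Gus is a liar.
With that fixed, Ines's statement is true, so Ines is a truth-teller.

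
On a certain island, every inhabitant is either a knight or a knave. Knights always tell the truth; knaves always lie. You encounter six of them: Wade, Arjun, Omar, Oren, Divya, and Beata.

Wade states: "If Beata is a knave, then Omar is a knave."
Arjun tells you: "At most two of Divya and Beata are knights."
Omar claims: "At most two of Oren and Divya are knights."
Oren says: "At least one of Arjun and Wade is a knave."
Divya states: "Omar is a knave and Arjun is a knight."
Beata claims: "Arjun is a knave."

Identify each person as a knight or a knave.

Wade: knave, Arjun: knight, Omar: knight, Oren: knight, Divya: knave, Beata: knave

Regardless of anyone's role, Arjun's statement is true, so Arjun is a knight.
With that fixed, Omar's statement is true, so Omar is a knight.
With that fixed, Divya's statement is false, so Divya is a knave.
With that fixed, Beata's statement is false, so Beata is a knave.
With that fixed, Wade's statement is false, so Wade is a knave.
With that fixed, Oren's statement is true, so Oren is a knight.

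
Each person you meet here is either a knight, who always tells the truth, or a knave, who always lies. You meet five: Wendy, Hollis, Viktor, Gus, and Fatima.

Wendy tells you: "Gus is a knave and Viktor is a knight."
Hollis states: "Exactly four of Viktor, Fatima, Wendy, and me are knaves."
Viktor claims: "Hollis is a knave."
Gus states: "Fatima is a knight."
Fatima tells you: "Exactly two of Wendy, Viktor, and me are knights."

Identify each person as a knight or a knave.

Consider Wendy. Suppose Wendy is a knight.
Then no assignment of the remaining roles makes every statement match its speaker's type — contradiction.
So Wendy is a knave.
Consider Hollis. Suppose Hollis is a knight.
Then Hollis's own statement would have to be true, but it can't be — contradiction.
So Hollis is a knave.
With that fixed, Viktor's statement is true, so Viktor is a knight.
Consider Gus. Suppose Gus is a knave.
Then Wendy's statement comes out true, contradicting Wendy being a knave.
So Gus is a knight.
Consider Fatima. Suppose Fatima is a knave.
Then Gus's statement comes out false, contradicting Gus being a knight.
So Fatima is a knight.

Wendy: knave, Hollis: knave, Viktor: knight, Gus: knight, Fatima: knight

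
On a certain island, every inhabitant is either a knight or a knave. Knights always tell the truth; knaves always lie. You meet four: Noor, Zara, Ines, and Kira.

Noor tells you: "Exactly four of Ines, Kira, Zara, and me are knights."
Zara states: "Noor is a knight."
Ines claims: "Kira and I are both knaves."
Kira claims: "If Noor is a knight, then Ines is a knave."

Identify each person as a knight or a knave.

Noor: knave, Zara: knave, Ines: knave, Kira: knight

Consider Noor. Suppose Noor is a knight.
Then no assignment of the remaining roles makes every statement match its speaker's type — contradiction.
So Noor is a knave.
With that fixed, Zara's statement is false, so Zara is a knave.
With that fixed, Kira's statement is true, so Kira is a knight.
With that fixed, Ines's statement is false, so Ines is a knave.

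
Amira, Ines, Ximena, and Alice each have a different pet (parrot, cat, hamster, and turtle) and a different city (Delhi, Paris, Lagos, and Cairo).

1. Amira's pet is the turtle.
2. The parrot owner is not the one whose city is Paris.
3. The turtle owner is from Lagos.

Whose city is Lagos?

With clues 1–3, Alice, Ines, and Ximena are impossible for the one with city Lagos.
That leaves Amira.

Amira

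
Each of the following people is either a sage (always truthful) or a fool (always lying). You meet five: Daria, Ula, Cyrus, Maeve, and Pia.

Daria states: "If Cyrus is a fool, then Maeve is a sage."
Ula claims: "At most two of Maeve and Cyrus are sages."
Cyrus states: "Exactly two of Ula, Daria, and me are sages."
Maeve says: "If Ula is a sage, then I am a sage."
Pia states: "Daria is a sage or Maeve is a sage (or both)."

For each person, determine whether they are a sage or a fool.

Regardless of anyone's role, Ula's statement is true, so Ula is a sage.
Consider Daria. Suppose Daria is a sage.
Then whichever role Cyrus has, Cyrus's statement has the wrong truth value — contradiction.
So Daria is a fool.
Consider Cyrus. Suppose Cyrus is a sage.
Then Daria's statement comes out true, contradicting Daria being a fool.
So Cyrus is a fool.
Consider Maeve. Suppose Maeve is a sage.
Then Daria's statement comes out true, contradicting Daria being a fool.
So Maeve is a fool.
With that fixed, Pia's statement is false, so Pia is a fool.

Daria: fool, Ula: sage, Cyrus: fool, Maeve: fool, Pia: fool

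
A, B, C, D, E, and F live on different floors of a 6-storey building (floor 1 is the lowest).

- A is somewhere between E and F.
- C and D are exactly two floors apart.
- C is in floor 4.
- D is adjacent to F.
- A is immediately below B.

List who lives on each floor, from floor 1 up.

E, A, B, C, F, D

From clue 1: A is in {2,3,4,5}.
From clues 1–3: C → floor 4.
From clues 1–4: D is in {2,6}.
From clues 1–5: E → floor 1, A → floor 2, B → floor 3, F → floor 5, D → floor 6.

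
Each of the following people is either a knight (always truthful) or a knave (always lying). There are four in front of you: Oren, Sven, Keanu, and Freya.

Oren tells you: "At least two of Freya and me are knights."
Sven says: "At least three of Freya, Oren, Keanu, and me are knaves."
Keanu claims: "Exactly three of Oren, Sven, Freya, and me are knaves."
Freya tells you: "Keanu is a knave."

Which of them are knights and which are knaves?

Consider Oren. Suppose Oren is a knave.
Then no assignment of the remaining roles makes every statement match its speaker's type — contradiction.
So Oren is a knight.
Consider Sven. Suppose Sven is a knight.
Then Sven's own statement would have to be true, but it can't be — contradiction.
So Sven is a knave.
Consider Keanu. Suppose Keanu is a knight.
Then Keanu's own statement would have to be true, but it can't be — contradiction.
So Keanu is a knave.
With that fixed, Freya's statement is true, so Freya is a knight.

Oren: knight, Sven: knave, Keanu: knave, Freya: knight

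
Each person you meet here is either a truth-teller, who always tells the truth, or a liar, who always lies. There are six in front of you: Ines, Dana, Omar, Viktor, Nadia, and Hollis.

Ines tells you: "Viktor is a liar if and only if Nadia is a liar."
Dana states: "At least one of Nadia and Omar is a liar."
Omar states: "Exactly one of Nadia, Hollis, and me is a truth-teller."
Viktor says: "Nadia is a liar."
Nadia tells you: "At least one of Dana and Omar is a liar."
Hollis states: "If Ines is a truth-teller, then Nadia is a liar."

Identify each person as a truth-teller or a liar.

Ines: liar, Dana: truth-teller, Omar: liar, Viktor: liar, Nadia: truth-teller, Hollis: truth-teller

Consider Ines. Suppose Ines is a truth-teller.
Then no assignment of the remaining roles makes every statement match its speaker's type — contradiction.
So Ines is a liar.
With that fixed, Hollis's statement is true, so Hollis is a truth-teller.
Consider Dana. Suppose Dana is a liar.
Then no assignment of the remaining roles makes every statement match its speaker's type — contradiction.
So Dana is a truth-teller.
Consider Omar. Suppose Omar is a truth-teller.
Then Omar's own statement would have to be true, but it can't be — contradiction.
So Omar is a liar.
With that fixed, Nadia's statement is true, so Nadia is a truth-teller.
With that fixed, Viktor's statement is false, so Viktor is a liar.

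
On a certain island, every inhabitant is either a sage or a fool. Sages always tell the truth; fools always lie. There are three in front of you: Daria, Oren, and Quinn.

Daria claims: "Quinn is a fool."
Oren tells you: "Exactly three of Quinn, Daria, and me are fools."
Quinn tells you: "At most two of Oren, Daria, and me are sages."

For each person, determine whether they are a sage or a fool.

Consider Daria. Suppose Daria is a sage.
Then no assignment of the remaining roles makes every statement match its speaker's type — contradiction.
So Daria is a fool.
With that fixed, Quinn's statement is true, so Quinn is a sage.
With that fixed, Oren's statement is false, so Oren is a fool.

Daria: fool, Oren: fool, Quinn: sage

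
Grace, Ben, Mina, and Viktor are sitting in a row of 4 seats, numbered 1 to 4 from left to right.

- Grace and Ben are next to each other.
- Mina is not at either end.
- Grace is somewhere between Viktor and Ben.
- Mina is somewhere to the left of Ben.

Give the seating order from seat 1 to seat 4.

Viktor, Mina, Grace, Ben

From clues 1–2: Mina is in {2,3}.
From clues 1–3: Grace is in {2,3}.
From clues 1–4: Viktor → seat 1, Mina → seat 2, Grace → seat 3, Ben → seat 4.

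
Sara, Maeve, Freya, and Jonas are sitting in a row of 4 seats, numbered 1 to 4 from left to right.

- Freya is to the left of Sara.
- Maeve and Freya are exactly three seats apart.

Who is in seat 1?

Freya

With clue 1, Sara is ruled out for seat 1.
With clues 1–2, Jonas and Maeve are ruled out for seat 1.
So seat 1 is Freya.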